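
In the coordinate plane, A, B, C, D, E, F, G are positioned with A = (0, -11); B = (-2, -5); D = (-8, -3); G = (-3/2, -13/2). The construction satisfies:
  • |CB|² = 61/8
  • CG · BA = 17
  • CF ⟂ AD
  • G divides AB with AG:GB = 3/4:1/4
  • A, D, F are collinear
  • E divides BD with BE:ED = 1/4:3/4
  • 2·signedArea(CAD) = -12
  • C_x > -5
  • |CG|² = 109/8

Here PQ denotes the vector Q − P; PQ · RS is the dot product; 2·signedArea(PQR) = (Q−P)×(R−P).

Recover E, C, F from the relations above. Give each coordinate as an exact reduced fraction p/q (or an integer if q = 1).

C = (-19/4, -19/4)
E = (-7/2, -9/2)
F = (-11/2, -11/2)

1. E_x = -7/2  [E divides BD with BE:ED = 1/4:3/4]
2. E_y = -9/2  [E divides BD with BE:ED = 1/4:3/4]
   → E = (-7/2, -9/2)
3. C_x = -19/4  [CG · BA = 17 ∩ 2·signedArea(CAD) = -12]
4. C_y = -19/4  [CG · BA = 17 ∩ 2·signedArea(CAD) = -12]
   → C = (-19/4, -19/4)
5. F_x = -11/2  [A, D, F are collinear ∩ CF ⟂ AD]
6. F_y = -11/2  [A, D, F are collinear ∩ CF ⟂ AD]
   → F = (-11/2, -11/2)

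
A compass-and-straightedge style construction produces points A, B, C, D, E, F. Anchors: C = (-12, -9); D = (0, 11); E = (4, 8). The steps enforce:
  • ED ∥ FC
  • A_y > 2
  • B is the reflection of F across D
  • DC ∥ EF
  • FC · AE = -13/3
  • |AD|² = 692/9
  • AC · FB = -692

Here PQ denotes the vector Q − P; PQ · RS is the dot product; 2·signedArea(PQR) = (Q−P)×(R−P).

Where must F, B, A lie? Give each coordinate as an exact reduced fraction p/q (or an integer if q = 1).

1. F_x = -8  [ED ∥ FC ∩ DC ∥ EF]
2. F_y = -12  [ED ∥ FC ∩ DC ∥ EF]
   → F = (-8, -12)
3. B_x = 8  [B is the reflection of F across D]
4. B_y = 34  [B is the reflection of F across D]
   → B = (8, 34)
5. A_x = -4/3  [AC · FB = -692 ∩ FC · AE = -13/3]
6. A_y = 7/3  [AC · FB = -692 ∩ FC · AE = -13/3]
   → A = (-4/3, 7/3)

A = (-4/3, 7/3)
B = (8, 34)
F = (-8, -12)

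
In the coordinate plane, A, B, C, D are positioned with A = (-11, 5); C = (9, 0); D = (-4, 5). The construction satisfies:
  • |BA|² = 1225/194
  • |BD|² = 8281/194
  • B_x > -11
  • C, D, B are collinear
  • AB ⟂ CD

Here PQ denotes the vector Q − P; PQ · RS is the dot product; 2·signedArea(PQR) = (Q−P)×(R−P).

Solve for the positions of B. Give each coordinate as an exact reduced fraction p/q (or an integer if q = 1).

B = (-1959/194, 1425/194)

1. B_x = -1959/194  [C, D, B are collinear ∩ AB ⟂ CD]
2. B_y = 1425/194  [C, D, B are collinear ∩ AB ⟂ CD]
   → B = (-1959/194, 1425/194)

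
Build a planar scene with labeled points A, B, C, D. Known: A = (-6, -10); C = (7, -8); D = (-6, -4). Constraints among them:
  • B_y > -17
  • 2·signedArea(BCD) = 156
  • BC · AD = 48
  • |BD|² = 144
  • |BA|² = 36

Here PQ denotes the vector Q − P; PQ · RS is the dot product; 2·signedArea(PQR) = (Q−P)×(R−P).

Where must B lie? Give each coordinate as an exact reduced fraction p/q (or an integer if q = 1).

1. B_x = -6  [BC · AD = 48 ∩ 2·signedArea(BCD) = 156]
2. B_y = -16  [BC · AD = 48 ∩ 2·signedArea(BCD) = 156]
   → B = (-6, -16)

B = (-6, -16)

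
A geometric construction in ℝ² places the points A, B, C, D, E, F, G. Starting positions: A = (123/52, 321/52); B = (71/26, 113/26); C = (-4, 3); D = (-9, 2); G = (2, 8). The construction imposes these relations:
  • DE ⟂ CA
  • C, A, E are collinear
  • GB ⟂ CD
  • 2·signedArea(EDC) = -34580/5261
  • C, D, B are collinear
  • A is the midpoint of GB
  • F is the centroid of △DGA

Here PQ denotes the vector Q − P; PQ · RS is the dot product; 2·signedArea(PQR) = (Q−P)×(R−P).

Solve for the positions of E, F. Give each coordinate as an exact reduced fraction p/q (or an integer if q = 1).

1. E_x = -44214/5261  [C, A, E are collinear ∩ DE ⟂ CA]
2. E_y = 4233/5261  [C, A, E are collinear ∩ DE ⟂ CA]
   → E = (-44214/5261, 4233/5261)
3. F_x = -241/156  [F is the centroid of △DGA]
4. F_y = 841/156  [F is the centroid of △DGA]
   → F = (-241/156, 841/156)

E = (-44214/5261, 4233/5261)
F = (-241/156, 841/156)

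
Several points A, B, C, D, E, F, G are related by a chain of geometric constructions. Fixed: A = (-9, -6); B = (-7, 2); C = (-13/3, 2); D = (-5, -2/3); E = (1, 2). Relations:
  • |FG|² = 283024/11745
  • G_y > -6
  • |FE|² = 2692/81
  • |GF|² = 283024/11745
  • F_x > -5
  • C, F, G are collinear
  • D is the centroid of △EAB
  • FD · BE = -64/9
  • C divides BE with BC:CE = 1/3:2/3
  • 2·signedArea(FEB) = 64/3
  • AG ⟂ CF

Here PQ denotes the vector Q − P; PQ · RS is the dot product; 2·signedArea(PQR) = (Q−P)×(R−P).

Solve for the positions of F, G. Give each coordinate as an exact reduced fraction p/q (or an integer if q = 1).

F = (-37/9, -2/3)
G = (-537/145, -806/145)

1. F_x = -37/9  [2·signedArea(FEB) = 64/3 ∩ FD · BE = -64/9]
2. F_y = -2/3  [2·signedArea(FEB) = 64/3 ∩ FD · BE = -64/9]
   → F = (-37/9, -2/3)
3. G_x = -537/145  [C, F, G are collinear ∩ AG ⟂ CF]
4. G_y = -806/145  [C, F, G are collinear ∩ AG ⟂ CF]
   → G = (-537/145, -806/145)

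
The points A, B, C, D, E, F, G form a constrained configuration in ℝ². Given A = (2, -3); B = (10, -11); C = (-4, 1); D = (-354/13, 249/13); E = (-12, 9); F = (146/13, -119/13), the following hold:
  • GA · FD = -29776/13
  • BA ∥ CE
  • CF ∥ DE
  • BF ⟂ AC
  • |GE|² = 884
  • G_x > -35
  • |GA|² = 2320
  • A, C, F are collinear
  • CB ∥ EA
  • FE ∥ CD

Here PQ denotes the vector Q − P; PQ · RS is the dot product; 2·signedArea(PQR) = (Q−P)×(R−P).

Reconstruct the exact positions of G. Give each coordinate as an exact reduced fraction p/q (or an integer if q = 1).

G = (-34, 29)

1. G_x = -34  [line 500/13·x + -368/13·y + 27672/13 = 0 ∩ |GE|² = 884]
2. G_y = 29  [line 500/13·x + -368/13·y + 27672/13 = 0 ∩ |GE|² = 884]
   → G = (-34, 29)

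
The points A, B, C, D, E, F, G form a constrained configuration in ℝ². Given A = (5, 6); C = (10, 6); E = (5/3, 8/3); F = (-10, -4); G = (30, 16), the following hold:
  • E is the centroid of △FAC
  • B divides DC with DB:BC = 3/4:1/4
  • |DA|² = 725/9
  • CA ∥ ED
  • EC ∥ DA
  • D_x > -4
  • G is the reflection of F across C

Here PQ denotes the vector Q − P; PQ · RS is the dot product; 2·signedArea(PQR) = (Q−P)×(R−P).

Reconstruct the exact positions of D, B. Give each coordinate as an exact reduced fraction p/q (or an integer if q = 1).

B = (20/3, 31/6)
D = (-10/3, 8/3)

1. D_x = -10/3  [EC ∥ DA ∩ CA ∥ ED]
2. D_y = 8/3  [EC ∥ DA ∩ CA ∥ ED]
   → D = (-10/3, 8/3)
3. B_x = 20/3  [B divides DC with DB:BC = 3/4:1/4]
4. B_y = 31/6  [B divides DC with DB:BC = 3/4:1/4]
   → B = (20/3, 31/6)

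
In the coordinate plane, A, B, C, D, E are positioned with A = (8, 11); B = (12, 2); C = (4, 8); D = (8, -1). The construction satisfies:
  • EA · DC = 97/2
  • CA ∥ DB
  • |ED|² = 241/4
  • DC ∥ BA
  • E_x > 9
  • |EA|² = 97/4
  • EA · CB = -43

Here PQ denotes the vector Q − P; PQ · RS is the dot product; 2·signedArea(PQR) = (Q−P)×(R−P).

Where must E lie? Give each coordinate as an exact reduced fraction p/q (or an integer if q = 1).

1. E_x = 10  [EA · CB = -43 ∩ EA · DC = 97/2]
2. E_y = 13/2  [EA · CB = -43 ∩ EA · DC = 97/2]
   → E = (10, 13/2)

E = (10, 13/2)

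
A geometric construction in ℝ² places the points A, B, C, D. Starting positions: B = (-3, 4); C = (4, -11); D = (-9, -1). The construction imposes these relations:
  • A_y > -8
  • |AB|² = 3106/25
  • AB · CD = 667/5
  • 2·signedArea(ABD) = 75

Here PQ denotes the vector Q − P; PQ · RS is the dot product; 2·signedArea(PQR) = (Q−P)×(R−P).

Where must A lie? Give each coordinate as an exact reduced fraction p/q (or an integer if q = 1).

1. A_x = -6/5  [2·signedArea(ABD) = 75 ∩ AB · CD = 667/5]
2. A_y = -7  [2·signedArea(ABD) = 75 ∩ AB · CD = 667/5]
   → A = (-6/5, -7)

A = (-6/5, -7)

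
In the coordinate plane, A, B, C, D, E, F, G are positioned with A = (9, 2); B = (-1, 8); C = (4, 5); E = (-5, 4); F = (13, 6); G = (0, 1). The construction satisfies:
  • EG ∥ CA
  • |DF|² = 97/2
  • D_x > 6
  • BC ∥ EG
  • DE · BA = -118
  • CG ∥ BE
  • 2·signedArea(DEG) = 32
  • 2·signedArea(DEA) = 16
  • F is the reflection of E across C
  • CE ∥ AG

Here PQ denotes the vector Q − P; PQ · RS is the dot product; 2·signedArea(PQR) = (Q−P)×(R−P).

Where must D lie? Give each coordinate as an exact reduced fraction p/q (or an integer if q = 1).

1. D_x = 13/2  [2·signedArea(DEA) = 16 ∩ DE · BA = -118]
2. D_y = 7/2  [2·signedArea(DEA) = 16 ∩ DE · BA = -118]
   → D = (13/2, 7/2)

D = (13/2, 7/2)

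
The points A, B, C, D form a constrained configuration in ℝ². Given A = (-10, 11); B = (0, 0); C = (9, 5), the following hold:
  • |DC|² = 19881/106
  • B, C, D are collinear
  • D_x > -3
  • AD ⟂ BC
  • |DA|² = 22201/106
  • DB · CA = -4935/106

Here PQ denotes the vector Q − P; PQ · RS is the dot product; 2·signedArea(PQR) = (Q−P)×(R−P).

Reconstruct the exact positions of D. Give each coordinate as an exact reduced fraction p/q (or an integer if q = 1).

1. D_x = -315/106  [B, C, D are collinear ∩ AD ⟂ BC]
2. D_y = -175/106  [B, C, D are collinear ∩ AD ⟂ BC]
   → D = (-315/106, -175/106)

D = (-315/106, -175/106)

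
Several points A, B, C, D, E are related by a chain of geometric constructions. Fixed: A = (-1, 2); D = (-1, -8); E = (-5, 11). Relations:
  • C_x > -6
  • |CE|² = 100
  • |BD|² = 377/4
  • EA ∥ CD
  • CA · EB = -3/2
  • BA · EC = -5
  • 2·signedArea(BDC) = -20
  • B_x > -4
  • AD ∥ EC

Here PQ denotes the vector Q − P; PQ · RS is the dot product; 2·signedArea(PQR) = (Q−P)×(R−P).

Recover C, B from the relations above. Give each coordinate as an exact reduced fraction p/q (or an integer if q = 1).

1. C_x = -5  [EA ∥ CD ∩ AD ∥ EC]
2. C_y = 1  [EA ∥ CD ∩ AD ∥ EC]
   → C = (-5, 1)
3. B_x = -3  [2·signedArea(BDC) = -20 ∩ CA · EB = -3/2]
4. B_y = 3/2  [2·signedArea(BDC) = -20 ∩ CA · EB = -3/2]
   → B = (-3, 3/2)

B = (-3, 3/2)
C = (-5, 1)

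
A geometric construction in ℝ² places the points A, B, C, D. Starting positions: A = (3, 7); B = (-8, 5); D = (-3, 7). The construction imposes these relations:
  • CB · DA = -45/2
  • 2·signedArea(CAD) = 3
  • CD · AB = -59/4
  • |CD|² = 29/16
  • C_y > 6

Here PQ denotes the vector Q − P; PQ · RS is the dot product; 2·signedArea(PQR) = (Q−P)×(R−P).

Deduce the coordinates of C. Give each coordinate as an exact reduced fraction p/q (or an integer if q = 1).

C = (-17/4, 13/2)

1. C_x = -17/4  [CD · AB = -59/4 ∩ 2·signedArea(CAD) = 3]
2. C_y = 13/2  [CD · AB = -59/4 ∩ 2·signedArea(CAD) = 3]
   → C = (-17/4, 13/2)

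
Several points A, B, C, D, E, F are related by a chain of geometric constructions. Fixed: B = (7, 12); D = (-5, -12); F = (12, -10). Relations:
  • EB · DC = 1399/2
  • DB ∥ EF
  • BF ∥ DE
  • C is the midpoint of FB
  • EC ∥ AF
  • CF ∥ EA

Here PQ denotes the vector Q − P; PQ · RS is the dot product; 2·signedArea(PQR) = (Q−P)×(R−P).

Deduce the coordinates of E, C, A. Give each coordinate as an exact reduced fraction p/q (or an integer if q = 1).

A = (5/2, -45)
C = (19/2, 1)
E = (0, -34)

1. E_x = 0  [DB ∥ EF ∩ BF ∥ DE]
2. E_y = -34  [DB ∥ EF ∩ BF ∥ DE]
   → E = (0, -34)
3. C_x = 19/2  [C is the midpoint of FB]
4. C_y = 1  [C is the midpoint of FB]
   → C = (19/2, 1)
5. A_x = 5/2  [EC ∥ AF ∩ CF ∥ EA]
6. A_y = -45  [EC ∥ AF ∩ CF ∥ EA]
   → A = (5/2, -45)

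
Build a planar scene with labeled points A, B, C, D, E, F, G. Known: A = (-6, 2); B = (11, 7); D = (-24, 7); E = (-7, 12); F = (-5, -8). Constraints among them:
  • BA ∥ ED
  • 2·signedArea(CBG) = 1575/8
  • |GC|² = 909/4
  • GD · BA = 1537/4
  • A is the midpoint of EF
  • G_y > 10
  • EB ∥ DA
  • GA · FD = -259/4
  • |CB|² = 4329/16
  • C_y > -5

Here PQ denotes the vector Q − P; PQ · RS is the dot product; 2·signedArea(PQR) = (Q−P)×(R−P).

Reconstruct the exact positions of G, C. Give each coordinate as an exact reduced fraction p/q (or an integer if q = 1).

1. G_x = -5/2  [GA · FD = -259/4 ∩ GD · BA = 1537/4]
2. G_y = 43/4  [GA · FD = -259/4 ∩ GD · BA = 1537/4]
   → G = (-5/2, 43/4)
3. C_x = -1  [line -15/4·x + -27/2·y + -489/8 = 0 ∩ |CB|² = 4329/16]
4. C_y = -17/4  [line -15/4·x + -27/2·y + -489/8 = 0 ∩ |CB|² = 4329/16]
   → C = (-1, -17/4)

C = (-1, -17/4)
G = (-5/2, 43/4)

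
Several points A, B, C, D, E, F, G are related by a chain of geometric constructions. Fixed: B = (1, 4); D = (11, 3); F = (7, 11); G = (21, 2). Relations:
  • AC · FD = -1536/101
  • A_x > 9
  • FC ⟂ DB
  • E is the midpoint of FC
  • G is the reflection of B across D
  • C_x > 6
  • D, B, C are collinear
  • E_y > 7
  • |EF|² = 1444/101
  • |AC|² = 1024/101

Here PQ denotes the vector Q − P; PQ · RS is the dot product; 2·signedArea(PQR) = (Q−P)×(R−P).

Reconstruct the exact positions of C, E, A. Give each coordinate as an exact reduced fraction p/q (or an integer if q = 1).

A = (951/101, 319/101)
C = (631/101, 351/101)
E = (669/101, 731/101)

1. C_x = 631/101  [D, B, C are collinear ∩ FC ⟂ DB]
2. C_y = 351/101  [D, B, C are collinear ∩ FC ⟂ DB]
   → C = (631/101, 351/101)
3. E_x = 669/101  [E is the midpoint of FC]
4. E_y = 731/101  [E is the midpoint of FC]
   → E = (669/101, 731/101)
5. A_x = 951/101  [line -4·x + 8·y + 1252/101 = 0 ∩ |AC|² = 1024/101]
6. A_y = 319/101  [line -4·x + 8·y + 1252/101 = 0 ∩ |AC|² = 1024/101]
   → A = (951/101, 319/101)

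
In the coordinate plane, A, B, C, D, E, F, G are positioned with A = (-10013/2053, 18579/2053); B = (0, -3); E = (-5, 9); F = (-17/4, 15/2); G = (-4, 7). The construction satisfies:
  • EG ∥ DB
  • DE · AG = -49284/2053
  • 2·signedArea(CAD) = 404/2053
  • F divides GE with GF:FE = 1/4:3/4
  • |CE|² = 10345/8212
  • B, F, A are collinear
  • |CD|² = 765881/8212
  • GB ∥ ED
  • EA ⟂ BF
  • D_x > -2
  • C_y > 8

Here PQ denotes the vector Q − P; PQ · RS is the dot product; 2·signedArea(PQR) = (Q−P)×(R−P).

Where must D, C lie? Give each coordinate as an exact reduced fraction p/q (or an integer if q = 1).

1. D_x = -1  [EG ∥ DB ∩ GB ∥ ED]
2. D_y = -1  [EG ∥ DB ∩ GB ∥ ED]
   → D = (-1, -1)
3. C_x = -18309/4106  [line 20632/2053·x + 7960/2053·y + 28188/2053 = 0 ∩ |CD|² = 765881/8212]
4. C_y = 16458/2053  [line 20632/2053·x + 7960/2053·y + 28188/2053 = 0 ∩ |CD|² = 765881/8212]
   → C = (-18309/4106, 16458/2053)

C = (-18309/4106, 16458/2053)
D = (-1, -1)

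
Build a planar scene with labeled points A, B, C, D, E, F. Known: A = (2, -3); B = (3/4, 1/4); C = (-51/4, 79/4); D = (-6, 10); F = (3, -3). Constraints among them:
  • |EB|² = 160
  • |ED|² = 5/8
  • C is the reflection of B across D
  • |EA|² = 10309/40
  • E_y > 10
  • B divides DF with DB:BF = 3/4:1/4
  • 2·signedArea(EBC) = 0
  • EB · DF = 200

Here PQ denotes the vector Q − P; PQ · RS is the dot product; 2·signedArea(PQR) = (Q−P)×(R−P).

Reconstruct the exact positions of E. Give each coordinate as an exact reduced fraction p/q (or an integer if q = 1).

1. E_x = -129/20  [2·signedArea(EBC) = 0 ∩ EB · DF = 200]
2. E_y = 213/20  [2·signedArea(EBC) = 0 ∩ EB · DF = 200]
   → E = (-129/20, 213/20)

E = (-129/20, 213/20)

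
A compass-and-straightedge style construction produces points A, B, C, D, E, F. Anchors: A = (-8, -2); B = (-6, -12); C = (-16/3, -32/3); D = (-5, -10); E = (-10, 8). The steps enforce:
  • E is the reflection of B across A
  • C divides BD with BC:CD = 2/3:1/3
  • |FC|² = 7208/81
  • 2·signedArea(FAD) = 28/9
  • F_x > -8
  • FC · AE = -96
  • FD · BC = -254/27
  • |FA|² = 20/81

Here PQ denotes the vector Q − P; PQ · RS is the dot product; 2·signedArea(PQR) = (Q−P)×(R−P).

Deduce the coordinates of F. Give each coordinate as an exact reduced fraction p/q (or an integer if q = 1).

F = (-70/9, -14/9)

1. F_x = -70/9  [FC · AE = -96 ∩ 2·signedArea(FAD) = 28/9]
2. F_y = -14/9  [FC · AE = -96 ∩ 2·signedArea(FAD) = 28/9]
   → F = (-70/9, -14/9)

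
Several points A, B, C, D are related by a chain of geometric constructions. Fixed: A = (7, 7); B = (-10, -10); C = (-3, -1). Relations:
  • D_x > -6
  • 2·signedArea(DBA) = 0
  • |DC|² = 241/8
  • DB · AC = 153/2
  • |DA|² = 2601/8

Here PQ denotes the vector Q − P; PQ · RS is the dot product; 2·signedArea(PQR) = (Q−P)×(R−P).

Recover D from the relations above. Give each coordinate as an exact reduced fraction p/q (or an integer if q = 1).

D = (-23/4, -23/4)

1. D_x = -23/4  [2·signedArea(DBA) = 0 ∩ DB · AC = 153/2]
2. D_y = -23/4  [2·signedArea(DBA) = 0 ∩ DB · AC = 153/2]
   → D = (-23/4, -23/4)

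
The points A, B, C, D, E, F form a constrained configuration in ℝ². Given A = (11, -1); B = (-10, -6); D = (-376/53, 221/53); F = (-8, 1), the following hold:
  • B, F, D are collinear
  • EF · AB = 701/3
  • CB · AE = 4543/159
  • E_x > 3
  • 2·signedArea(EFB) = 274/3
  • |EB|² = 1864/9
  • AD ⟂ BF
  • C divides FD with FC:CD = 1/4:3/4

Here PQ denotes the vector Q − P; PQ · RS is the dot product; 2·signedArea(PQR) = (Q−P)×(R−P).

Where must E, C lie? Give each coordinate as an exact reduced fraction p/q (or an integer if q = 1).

1. E_x = 4  [2·signedArea(EFB) = 274/3 ∩ EF · AB = 701/3]
2. E_y = -8/3  [2·signedArea(EFB) = 274/3 ∩ EF · AB = 701/3]
   → E = (4, -8/3)
3. C_x = -412/53  [C divides FD with FC:CD = 1/4:3/4]
4. C_y = 95/53  [C divides FD with FC:CD = 1/4:3/4]
   → C = (-412/53, 95/53)

C = (-412/53, 95/53)
E = (4, -8/3)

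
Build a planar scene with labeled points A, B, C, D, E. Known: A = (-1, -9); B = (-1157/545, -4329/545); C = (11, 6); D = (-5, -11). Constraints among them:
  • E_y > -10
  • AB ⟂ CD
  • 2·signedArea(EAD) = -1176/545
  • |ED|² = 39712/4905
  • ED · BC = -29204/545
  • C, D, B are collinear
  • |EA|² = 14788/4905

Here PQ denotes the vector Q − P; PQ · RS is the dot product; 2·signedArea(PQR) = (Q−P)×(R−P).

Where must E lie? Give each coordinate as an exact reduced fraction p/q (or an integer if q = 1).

E = (-4427/1635, -15229/1635)

1. E_x = -4427/1635  [ED · BC = -29204/545 ∩ 2·signedArea(EAD) = -1176/545]
2. E_y = -15229/1635  [ED · BC = -29204/545 ∩ 2·signedArea(EAD) = -1176/545]
   → E = (-4427/1635, -15229/1635)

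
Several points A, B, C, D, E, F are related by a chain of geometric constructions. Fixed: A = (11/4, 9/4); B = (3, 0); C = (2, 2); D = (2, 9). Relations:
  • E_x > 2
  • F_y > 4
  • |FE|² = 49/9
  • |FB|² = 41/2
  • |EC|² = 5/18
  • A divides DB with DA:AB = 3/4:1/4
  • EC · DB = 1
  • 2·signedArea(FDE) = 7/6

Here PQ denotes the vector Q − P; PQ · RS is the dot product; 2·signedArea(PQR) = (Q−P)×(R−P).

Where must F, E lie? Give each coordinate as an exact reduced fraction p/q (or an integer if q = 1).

E = (5/2, 13/6)
F = (5/2, 9/2)

1. E_x = 5/2  [line -1·x + 9·y + -17 = 0 ∩ |EC|² = 5/18]
2. E_y = 13/6  [line -1·x + 9·y + -17 = 0 ∩ |EC|² = 5/18]
   → E = (5/2, 13/6)
3. F_x = 5/2  [line 41/6·x + 1/2·y + -58/3 = 0 ∩ |FE|² = 49/9]
4. F_y = 9/2  [line 41/6·x + 1/2·y + -58/3 = 0 ∩ |FE|² = 49/9]
   → F = (5/2, 9/2)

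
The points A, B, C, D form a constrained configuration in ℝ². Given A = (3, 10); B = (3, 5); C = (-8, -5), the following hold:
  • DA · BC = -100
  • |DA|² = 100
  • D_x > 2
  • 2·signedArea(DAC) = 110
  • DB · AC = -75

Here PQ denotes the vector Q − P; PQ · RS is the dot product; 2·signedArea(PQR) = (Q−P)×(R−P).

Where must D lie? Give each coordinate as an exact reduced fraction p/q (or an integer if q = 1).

D = (3, 0)

1. D_x = 3  [DA · BC = -100 ∩ 2·signedArea(DAC) = 110]
2. D_y = 0  [DA · BC = -100 ∩ 2·signedArea(DAC) = 110]
   → D = (3, 0)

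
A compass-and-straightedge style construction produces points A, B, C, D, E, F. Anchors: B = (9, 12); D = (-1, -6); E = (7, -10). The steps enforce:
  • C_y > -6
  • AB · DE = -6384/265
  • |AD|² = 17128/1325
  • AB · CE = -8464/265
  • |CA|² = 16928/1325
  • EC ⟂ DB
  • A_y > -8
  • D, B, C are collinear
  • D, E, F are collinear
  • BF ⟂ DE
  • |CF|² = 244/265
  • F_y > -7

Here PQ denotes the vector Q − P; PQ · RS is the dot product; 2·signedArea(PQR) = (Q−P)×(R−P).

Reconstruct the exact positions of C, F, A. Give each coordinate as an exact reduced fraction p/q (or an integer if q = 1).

1. C_x = -43/53  [D, B, C are collinear ∩ EC ⟂ DB]
2. C_y = -300/53  [D, B, C are collinear ∩ EC ⟂ DB]
   → C = (-43/53, -300/53)
3. F_x = -1/5  [D, E, F are collinear ∩ BF ⟂ DE]
4. F_y = -32/5  [D, E, F are collinear ∩ BF ⟂ DE]
   → F = (-1/5, -32/5)
5. A_x = 613/265  [AB · DE = -6384/265 ∩ AB · CE = -8464/265]
6. A_y = -392/53  [AB · DE = -6384/265 ∩ AB · CE = -8464/265]
   → A = (613/265, -392/53)

A = (613/265, -392/53)
C = (-43/53, -300/53)
F = (-1/5, -32/5)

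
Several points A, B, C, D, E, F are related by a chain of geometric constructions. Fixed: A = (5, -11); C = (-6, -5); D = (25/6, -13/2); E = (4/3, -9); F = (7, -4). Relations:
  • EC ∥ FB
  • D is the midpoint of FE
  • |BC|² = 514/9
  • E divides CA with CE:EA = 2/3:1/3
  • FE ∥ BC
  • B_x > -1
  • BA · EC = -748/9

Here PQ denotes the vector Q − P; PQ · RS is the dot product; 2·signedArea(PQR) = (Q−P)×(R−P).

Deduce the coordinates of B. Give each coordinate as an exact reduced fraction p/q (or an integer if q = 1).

1. B_x = -1/3  [FE ∥ BC ∩ EC ∥ FB]
2. B_y = 0  [FE ∥ BC ∩ EC ∥ FB]
   → B = (-1/3, 0)

B = (-1/3, 0)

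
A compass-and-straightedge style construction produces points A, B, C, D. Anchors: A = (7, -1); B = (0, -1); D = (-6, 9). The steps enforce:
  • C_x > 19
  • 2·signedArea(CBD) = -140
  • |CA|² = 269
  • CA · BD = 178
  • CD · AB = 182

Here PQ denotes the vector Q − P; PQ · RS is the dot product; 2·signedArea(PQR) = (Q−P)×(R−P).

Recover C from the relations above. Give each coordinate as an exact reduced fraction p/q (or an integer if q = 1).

C = (20, -11)

1. C_x = 20  [CA · BD = 178 ∩ 2·signedArea(CBD) = -140]
2. C_y = -11  [CA · BD = 178 ∩ 2·signedArea(CBD) = -140]
   → C = (20, -11)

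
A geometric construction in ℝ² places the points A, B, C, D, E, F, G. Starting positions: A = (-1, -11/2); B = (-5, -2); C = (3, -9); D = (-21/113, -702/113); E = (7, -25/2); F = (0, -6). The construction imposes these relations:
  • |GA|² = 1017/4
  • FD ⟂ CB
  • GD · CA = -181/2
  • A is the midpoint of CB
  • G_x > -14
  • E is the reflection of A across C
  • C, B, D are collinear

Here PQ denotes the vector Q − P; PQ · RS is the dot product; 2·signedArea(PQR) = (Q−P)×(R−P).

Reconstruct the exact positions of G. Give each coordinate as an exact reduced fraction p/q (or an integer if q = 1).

1. G_x = -13  [line 4·x + -7/2·y + 139/2 = 0 ∩ |GA|² = 1017/4]
2. G_y = 5  [line 4·x + -7/2·y + 139/2 = 0 ∩ |GA|² = 1017/4]
   → G = (-13, 5)

G = (-13, 5)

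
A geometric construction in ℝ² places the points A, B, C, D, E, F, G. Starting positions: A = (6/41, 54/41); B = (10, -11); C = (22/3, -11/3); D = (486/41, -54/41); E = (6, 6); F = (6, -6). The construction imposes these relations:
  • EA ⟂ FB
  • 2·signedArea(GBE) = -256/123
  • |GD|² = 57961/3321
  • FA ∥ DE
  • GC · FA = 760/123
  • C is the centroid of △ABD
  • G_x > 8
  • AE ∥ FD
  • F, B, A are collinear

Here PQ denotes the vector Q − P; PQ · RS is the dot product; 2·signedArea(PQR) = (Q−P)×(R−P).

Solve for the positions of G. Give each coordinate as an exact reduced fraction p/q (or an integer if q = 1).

G = (3098/369, -1351/369)

1. G_x = 3098/369  [2·signedArea(GBE) = -256/123 ∩ GC · FA = 760/123]
2. G_y = -1351/369  [2·signedArea(GBE) = -256/123 ∩ GC · FA = 760/123]
   → G = (3098/369, -1351/369)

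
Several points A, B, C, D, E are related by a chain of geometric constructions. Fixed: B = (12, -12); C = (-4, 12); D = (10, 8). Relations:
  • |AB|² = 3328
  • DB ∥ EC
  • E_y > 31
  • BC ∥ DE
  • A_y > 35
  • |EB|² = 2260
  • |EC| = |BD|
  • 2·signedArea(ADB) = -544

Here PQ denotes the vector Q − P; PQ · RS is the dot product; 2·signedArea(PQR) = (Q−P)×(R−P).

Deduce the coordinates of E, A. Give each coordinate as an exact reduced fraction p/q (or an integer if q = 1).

A = (-20, 36)
E = (-6, 32)

1. E_x = -6  [DB ∥ EC ∩ BC ∥ DE]
2. E_y = 32  [DB ∥ EC ∩ BC ∥ DE]
   → E = (-6, 32)
3. A_x = -20  [line 20·x + 2·y + 328 = 0 ∩ |AB|² = 3328]
4. A_y = 36  [line 20·x + 2·y + 328 = 0 ∩ |AB|² = 3328]
   → A = (-20, 36)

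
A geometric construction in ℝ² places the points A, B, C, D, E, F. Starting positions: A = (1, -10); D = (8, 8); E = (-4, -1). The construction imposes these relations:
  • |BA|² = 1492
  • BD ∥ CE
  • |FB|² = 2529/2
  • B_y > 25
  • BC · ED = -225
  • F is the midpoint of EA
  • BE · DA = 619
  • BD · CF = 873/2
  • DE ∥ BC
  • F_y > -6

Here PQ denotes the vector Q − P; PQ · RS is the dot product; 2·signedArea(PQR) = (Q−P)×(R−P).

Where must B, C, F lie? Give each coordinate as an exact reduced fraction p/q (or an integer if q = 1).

B = (15, 26)
C = (3, 17)
F = (-3/2, -11/2)

1. B_x = 15  [line 7·x + 18·y + -573 = 0 ∩ |BA|² = 1492]
2. B_y = 26  [line 7·x + 18·y + -573 = 0 ∩ |BA|² = 1492]
   → B = (15, 26)
3. C_x = 3  [BC · ED = -225 ∩ BD ∥ CE]
4. C_y = 17  [BC · ED = -225 ∩ BD ∥ CE]
   → C = (3, 17)
5. F_x = -3/2  [F is the midpoint of EA]
6. F_y = -11/2  [F is the midpoint of EA]
   → F = (-3/2, -11/2)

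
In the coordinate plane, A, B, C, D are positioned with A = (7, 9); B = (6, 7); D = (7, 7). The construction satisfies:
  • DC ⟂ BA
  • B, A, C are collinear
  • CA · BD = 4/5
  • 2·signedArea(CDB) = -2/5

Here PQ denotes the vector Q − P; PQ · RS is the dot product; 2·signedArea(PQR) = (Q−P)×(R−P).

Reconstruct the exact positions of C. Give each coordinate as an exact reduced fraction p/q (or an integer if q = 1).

1. C_x = 31/5  [B, A, C are collinear ∩ DC ⟂ BA]
2. C_y = 37/5  [B, A, C are collinear ∩ DC ⟂ BA]
   → C = (31/5, 37/5)

C = (31/5, 37/5)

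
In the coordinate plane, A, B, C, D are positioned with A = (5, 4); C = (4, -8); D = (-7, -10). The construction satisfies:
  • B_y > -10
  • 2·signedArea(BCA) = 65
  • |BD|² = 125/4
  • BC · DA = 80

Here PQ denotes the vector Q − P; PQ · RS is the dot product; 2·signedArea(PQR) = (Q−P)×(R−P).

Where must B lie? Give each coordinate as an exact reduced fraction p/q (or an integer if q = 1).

B = (-3/2, -9)

1. B_x = -3/2  [2·signedArea(BCA) = 65 ∩ BC · DA = 80]
2. B_y = -9  [2·signedArea(BCA) = 65 ∩ BC · DA = 80]
   → B = (-3/2, -9)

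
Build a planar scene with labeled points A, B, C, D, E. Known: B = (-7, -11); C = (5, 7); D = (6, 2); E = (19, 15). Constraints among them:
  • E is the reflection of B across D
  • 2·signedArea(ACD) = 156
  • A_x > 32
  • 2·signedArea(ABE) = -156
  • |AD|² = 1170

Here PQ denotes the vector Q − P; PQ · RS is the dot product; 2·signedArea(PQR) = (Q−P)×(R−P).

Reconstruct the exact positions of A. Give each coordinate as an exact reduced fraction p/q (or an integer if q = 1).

1. A_x = 33  [2·signedArea(ABE) = -156 ∩ 2·signedArea(ACD) = 156]
2. A_y = 23  [2·signedArea(ABE) = -156 ∩ 2·signedArea(ACD) = 156]
   → A = (33, 23)

A = (33, 23)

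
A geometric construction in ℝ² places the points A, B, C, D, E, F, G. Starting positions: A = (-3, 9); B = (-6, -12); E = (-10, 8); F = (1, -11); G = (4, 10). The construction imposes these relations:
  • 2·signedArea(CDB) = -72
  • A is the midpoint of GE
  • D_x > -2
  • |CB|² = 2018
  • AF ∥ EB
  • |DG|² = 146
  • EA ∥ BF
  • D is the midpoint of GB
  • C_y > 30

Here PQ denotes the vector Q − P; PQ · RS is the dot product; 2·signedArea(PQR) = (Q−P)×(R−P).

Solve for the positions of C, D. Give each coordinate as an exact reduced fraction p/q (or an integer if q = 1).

C = (7, 31)
D = (-1, -1)

1. D_x = -1  [D is the midpoint of GB]
2. D_y = -1  [D is the midpoint of GB]
   → D = (-1, -1)
3. C_x = 7  [line 11·x + -5·y + 78 = 0 ∩ |CB|² = 2018]
4. C_y = 31  [line 11·x + -5·y + 78 = 0 ∩ |CB|² = 2018]
   → C = (7, 31)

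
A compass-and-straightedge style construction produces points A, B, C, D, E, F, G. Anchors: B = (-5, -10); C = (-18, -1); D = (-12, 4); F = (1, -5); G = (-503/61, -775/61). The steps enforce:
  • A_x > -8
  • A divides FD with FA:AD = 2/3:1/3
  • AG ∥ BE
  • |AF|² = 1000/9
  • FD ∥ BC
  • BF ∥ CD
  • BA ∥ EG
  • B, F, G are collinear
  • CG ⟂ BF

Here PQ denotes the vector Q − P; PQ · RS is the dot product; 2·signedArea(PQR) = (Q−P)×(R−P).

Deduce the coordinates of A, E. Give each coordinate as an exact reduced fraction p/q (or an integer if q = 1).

A = (-23/3, 1)
E = (-1021/183, -1446/61)

1. A_x = -23/3  [A divides FD with FA:AD = 2/3:1/3]
2. A_y = 1  [A divides FD with FA:AD = 2/3:1/3]
   → A = (-23/3, 1)
3. E_x = -1021/183  [BA ∥ EG ∩ AG ∥ BE]
4. E_y = -1446/61  [BA ∥ EG ∩ AG ∥ BE]
   → E = (-1021/183, -1446/61)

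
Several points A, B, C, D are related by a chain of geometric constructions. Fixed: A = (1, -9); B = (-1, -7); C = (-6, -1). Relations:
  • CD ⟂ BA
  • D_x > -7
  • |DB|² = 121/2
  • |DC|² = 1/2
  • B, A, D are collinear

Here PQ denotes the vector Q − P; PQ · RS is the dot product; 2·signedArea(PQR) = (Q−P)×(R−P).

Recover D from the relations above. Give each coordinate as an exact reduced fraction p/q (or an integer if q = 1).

D = (-13/2, -3/2)

1. D_x = -13/2  [B, A, D are collinear ∩ CD ⟂ BA]
2. D_y = -3/2  [B, A, D are collinear ∩ CD ⟂ BA]
   → D = (-13/2, -3/2)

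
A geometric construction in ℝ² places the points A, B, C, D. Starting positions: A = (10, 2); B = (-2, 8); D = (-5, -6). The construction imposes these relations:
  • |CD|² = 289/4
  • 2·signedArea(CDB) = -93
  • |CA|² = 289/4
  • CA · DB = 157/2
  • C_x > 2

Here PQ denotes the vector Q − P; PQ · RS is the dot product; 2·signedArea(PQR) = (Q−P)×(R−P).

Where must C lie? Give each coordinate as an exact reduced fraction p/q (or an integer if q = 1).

1. C_x = 5/2  [2·signedArea(CDB) = -93 ∩ CA · DB = 157/2]
2. C_y = -2  [2·signedArea(CDB) = -93 ∩ CA · DB = 157/2]
   → C = (5/2, -2)

C = (5/2, -2)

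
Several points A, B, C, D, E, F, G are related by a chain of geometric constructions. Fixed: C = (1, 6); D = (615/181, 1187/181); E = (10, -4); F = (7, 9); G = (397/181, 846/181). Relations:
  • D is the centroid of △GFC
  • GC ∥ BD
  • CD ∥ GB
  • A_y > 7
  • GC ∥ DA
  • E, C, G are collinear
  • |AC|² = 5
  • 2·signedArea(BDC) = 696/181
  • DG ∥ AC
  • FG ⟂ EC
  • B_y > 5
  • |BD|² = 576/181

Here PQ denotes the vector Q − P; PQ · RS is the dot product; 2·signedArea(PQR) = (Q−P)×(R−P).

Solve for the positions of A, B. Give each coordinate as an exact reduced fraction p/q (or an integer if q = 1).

1. A_x = 399/181  [DG ∥ AC ∩ GC ∥ DA]
2. A_y = 1427/181  [DG ∥ AC ∩ GC ∥ DA]
   → A = (399/181, 1427/181)
3. B_x = 831/181  [GC ∥ BD ∩ CD ∥ GB]
4. B_y = 947/181  [GC ∥ BD ∩ CD ∥ GB]
   → B = (831/181, 947/181)

A = (399/181, 1427/181)
B = (831/181, 947/181)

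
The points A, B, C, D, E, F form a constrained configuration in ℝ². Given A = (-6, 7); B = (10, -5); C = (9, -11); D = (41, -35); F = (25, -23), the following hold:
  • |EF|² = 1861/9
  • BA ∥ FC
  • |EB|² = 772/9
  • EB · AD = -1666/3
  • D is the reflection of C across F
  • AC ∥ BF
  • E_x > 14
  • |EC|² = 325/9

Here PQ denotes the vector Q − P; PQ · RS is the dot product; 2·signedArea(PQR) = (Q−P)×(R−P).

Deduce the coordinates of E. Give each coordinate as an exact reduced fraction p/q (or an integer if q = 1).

E = (44/3, -13)

1. E_x = 44/3  [line -47·x + 42·y + 3706/3 = 0 ∩ |EF|² = 1861/9]
2. E_y = -13  [line -47·x + 42·y + 3706/3 = 0 ∩ |EF|² = 1861/9]
   → E = (44/3, -13)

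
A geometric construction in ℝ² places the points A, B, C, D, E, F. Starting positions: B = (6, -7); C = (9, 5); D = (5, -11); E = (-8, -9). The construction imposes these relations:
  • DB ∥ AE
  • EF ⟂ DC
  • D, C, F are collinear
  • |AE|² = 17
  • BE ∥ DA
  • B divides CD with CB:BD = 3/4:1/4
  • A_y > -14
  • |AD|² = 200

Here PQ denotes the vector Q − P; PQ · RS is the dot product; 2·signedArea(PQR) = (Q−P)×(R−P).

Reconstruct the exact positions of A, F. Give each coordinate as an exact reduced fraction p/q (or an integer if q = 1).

1. A_x = -9  [DB ∥ AE ∩ BE ∥ DA]
2. A_y = -13  [DB ∥ AE ∩ BE ∥ DA]
   → A = (-9, -13)
3. F_x = 80/17  [D, C, F are collinear ∩ EF ⟂ DC]
4. F_y = -207/17  [D, C, F are collinear ∩ EF ⟂ DC]
   → F = (80/17, -207/17)

A = (-9, -13)
F = (80/17, -207/17)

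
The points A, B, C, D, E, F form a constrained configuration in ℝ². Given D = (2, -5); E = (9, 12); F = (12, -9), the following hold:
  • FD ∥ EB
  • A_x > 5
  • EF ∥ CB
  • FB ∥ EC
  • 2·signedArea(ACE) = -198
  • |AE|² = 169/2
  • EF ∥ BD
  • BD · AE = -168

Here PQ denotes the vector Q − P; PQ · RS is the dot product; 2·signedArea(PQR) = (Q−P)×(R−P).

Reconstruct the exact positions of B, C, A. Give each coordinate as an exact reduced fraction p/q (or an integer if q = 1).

1. B_x = -1  [EF ∥ BD ∩ FD ∥ EB]
2. B_y = 16  [EF ∥ BD ∩ FD ∥ EB]
   → B = (-1, 16)
3. C_x = -4  [EF ∥ CB ∩ FB ∥ EC]
4. C_y = 37  [EF ∥ CB ∩ FB ∥ EC]
   → C = (-4, 37)
5. A_x = 11/2  [2·signedArea(ACE) = -198 ∩ BD · AE = -168]
6. A_y = 7/2  [2·signedArea(ACE) = -198 ∩ BD · AE = -168]
   → A = (11/2, 7/2)

A = (11/2, 7/2)
B = (-1, 16)
C = (-4, 37)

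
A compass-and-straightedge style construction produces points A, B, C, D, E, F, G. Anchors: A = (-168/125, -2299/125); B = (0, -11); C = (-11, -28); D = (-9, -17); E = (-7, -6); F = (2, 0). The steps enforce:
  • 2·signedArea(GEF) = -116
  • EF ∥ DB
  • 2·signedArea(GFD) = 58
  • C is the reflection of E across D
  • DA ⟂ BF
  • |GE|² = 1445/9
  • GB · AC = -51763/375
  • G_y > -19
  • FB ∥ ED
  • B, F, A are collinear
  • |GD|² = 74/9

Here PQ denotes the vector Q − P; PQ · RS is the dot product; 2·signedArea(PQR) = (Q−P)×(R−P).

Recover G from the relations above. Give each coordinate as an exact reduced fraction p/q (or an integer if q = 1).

1. G_x = -20/3  [2·signedArea(GFD) = 58 ∩ 2·signedArea(GEF) = -116]
2. G_y = -56/3  [2·signedArea(GFD) = 58 ∩ 2·signedArea(GEF) = -116]
   → G = (-20/3, -56/3)

G = (-20/3, -56/3)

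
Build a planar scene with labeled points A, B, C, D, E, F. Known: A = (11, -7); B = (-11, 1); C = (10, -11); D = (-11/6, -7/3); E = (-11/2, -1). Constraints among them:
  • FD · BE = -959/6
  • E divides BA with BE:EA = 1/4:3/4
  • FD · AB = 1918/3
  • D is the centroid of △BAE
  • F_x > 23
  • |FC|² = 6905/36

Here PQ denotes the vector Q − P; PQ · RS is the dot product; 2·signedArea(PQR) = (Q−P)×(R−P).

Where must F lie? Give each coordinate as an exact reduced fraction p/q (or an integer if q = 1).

F = (143/6, -35/3)

1. F_x = 143/6  [line -11/2·x + 2·y + 1853/12 = 0 ∩ |FC|² = 6905/36]
2. F_y = -35/3  [line -11/2·x + 2·y + 1853/12 = 0 ∩ |FC|² = 6905/36]
   → F = (143/6, -35/3)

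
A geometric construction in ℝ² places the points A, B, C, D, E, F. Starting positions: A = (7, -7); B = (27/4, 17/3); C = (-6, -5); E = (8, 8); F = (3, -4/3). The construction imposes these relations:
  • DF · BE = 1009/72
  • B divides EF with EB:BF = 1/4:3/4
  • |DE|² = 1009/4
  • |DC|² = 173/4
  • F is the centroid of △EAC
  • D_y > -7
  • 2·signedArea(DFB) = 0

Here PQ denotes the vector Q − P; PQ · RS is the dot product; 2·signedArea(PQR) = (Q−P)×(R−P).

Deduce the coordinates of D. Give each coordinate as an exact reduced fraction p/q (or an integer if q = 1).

D = (1/2, -6)

1. D_x = 1/2  [2·signedArea(DFB) = 0 ∩ DF · BE = 1009/72]
2. D_y = -6  [2·signedArea(DFB) = 0 ∩ DF · BE = 1009/72]
   → D = (1/2, -6)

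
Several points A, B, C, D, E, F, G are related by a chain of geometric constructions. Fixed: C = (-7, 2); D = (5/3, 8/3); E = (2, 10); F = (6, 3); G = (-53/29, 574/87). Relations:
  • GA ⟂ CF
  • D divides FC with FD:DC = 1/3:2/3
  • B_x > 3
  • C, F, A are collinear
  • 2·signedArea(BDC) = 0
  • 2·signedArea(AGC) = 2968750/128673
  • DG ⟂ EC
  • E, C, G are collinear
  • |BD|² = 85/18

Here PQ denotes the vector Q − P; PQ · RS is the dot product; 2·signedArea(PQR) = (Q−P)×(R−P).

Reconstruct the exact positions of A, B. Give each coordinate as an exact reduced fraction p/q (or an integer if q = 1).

1. A_x = -2228/1479  [C, F, A are collinear ∩ GA ⟂ CF]
2. A_y = 3583/1479  [C, F, A are collinear ∩ GA ⟂ CF]
   → A = (-2228/1479, 3583/1479)
3. B_x = 23/6  [line 2/3·x + -26/3·y + 22 = 0 ∩ |BD|² = 85/18]
4. B_y = 17/6  [line 2/3·x + -26/3·y + 22 = 0 ∩ |BD|² = 85/18]
   → B = (23/6, 17/6)

A = (-2228/1479, 3583/1479)
B = (23/6, 17/6)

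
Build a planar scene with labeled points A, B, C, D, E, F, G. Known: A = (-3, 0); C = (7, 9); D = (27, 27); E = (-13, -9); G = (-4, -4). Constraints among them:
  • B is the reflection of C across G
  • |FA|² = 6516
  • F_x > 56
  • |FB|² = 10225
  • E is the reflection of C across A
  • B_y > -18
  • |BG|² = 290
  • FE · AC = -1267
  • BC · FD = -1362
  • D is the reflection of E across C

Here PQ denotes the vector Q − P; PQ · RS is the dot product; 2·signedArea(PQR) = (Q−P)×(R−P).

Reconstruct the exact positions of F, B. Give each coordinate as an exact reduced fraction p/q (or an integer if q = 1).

1. F_x = 57  [line -10·x + -9·y + 1056 = 0 ∩ |FA|² = 6516]
2. F_y = 54  [line -10·x + -9·y + 1056 = 0 ∩ |FA|² = 6516]
   → F = (57, 54)
3. B_x = -15  [B is the reflection of C across G]
4. B_y = -17  [B is the reflection of C across G]
   → B = (-15, -17)

B = (-15, -17)
F = (57, 54)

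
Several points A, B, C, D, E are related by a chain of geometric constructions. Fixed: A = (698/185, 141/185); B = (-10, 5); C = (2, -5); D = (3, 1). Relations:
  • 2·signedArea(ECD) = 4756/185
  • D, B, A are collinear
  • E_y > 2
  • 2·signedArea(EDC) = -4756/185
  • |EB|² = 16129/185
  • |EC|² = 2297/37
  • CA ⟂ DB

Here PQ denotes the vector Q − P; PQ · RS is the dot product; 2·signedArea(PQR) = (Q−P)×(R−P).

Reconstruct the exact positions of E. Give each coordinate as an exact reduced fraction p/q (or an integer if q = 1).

1. E_x = -199/185  [line 6·x + -1·y + 1611/185 = 0 ∩ |EC|² = 2297/37]
2. E_y = 417/185  [line 6·x + -1·y + 1611/185 = 0 ∩ |EC|² = 2297/37]
   → E = (-199/185, 417/185)

E = (-199/185, 417/185)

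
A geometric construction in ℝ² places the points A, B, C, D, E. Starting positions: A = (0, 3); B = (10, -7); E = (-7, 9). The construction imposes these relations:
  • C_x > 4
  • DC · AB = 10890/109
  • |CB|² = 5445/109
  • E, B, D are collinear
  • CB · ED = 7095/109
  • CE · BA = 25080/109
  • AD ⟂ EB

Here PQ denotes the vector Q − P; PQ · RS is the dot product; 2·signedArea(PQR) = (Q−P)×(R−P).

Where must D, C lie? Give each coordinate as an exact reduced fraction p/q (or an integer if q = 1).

C = (529/109, -235/109)
D = (-32/109, 293/109)

1. D_x = -32/109  [E, B, D are collinear ∩ AD ⟂ EB]
2. D_y = 293/109  [E, B, D are collinear ∩ AD ⟂ EB]
   → D = (-32/109, 293/109)
3. C_x = 529/109  [CB · ED = 7095/109 ∩ DC · AB = 10890/109]
4. C_y = -235/109  [CB · ED = 7095/109 ∩ DC · AB = 10890/109]
   → C = (529/109, -235/109)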